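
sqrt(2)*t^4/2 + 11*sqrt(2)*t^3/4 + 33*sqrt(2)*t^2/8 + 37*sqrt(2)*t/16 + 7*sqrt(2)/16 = (t + 1/2)^2*(t + 7/2)*(sqrt(2)*t/2 + sqrt(2)/2)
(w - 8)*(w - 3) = w^2 - 11*w + 24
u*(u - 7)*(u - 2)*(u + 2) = u^4 - 7*u^3 - 4*u^2 + 28*u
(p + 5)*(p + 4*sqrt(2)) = p^2 + 5*p + 4*sqrt(2)*p + 20*sqrt(2)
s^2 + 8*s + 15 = (s + 3)*(s + 5)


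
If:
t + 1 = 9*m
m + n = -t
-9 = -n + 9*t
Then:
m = 1/91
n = 81/91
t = -82/91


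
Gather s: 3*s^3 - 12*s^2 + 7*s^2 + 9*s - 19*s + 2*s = 3*s^3 - 5*s^2 - 8*s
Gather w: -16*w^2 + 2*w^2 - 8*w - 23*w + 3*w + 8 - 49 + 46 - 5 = -14*w^2 - 28*w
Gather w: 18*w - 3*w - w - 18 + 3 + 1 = 14*w - 14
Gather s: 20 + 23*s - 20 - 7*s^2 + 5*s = -7*s^2 + 28*s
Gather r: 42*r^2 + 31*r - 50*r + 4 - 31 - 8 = 42*r^2 - 19*r - 35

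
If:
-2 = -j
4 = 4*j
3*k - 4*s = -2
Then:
No Solution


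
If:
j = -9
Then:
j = -9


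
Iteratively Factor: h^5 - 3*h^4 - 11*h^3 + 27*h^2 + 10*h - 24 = (h - 1)*(h^4 - 2*h^3 - 13*h^2 + 14*h + 24) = (h - 1)*(h + 3)*(h^3 - 5*h^2 + 2*h + 8) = (h - 4)*(h - 1)*(h + 3)*(h^2 - h - 2) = (h - 4)*(h - 1)*(h + 1)*(h + 3)*(h - 2)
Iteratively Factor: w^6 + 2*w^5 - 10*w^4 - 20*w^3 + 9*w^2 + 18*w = (w + 1)*(w^5 + w^4 - 11*w^3 - 9*w^2 + 18*w) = w*(w + 1)*(w^4 + w^3 - 11*w^2 - 9*w + 18) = w*(w - 1)*(w + 1)*(w^3 + 2*w^2 - 9*w - 18) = w*(w - 1)*(w + 1)*(w + 2)*(w^2 - 9) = w*(w - 1)*(w + 1)*(w + 2)*(w + 3)*(w - 3)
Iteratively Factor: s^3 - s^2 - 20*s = (s - 5)*(s^2 + 4*s) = s*(s - 5)*(s + 4)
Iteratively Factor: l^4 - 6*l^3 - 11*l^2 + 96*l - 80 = (l + 4)*(l^3 - 10*l^2 + 29*l - 20) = (l - 5)*(l + 4)*(l^2 - 5*l + 4) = (l - 5)*(l - 4)*(l + 4)*(l - 1)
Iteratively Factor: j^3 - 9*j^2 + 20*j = (j)*(j^2 - 9*j + 20) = j*(j - 5)*(j - 4)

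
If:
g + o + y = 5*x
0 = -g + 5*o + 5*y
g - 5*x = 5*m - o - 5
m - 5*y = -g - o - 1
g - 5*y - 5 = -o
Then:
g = 1075/6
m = -6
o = 5/6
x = 43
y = 35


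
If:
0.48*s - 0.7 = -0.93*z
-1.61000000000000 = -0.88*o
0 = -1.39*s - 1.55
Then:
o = 1.83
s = -1.12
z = 1.33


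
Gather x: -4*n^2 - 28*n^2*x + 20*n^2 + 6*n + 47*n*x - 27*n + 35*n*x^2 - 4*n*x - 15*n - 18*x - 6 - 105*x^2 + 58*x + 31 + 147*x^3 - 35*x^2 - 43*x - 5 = 16*n^2 - 36*n + 147*x^3 + x^2*(35*n - 140) + x*(-28*n^2 + 43*n - 3) + 20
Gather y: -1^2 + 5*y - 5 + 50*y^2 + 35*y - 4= 50*y^2 + 40*y - 10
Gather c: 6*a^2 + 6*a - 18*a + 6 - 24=6*a^2 - 12*a - 18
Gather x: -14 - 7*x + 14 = -7*x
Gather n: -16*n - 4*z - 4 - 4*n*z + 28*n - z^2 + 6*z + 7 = n*(12 - 4*z) - z^2 + 2*z + 3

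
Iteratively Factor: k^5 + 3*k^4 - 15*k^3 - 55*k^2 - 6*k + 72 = (k - 1)*(k^4 + 4*k^3 - 11*k^2 - 66*k - 72) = (k - 1)*(k + 3)*(k^3 + k^2 - 14*k - 24) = (k - 1)*(k + 2)*(k + 3)*(k^2 - k - 12) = (k - 1)*(k + 2)*(k + 3)^2*(k - 4)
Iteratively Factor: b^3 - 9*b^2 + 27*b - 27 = (b - 3)*(b^2 - 6*b + 9) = (b - 3)^2*(b - 3)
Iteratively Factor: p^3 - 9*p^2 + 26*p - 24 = (p - 4)*(p^2 - 5*p + 6) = (p - 4)*(p - 2)*(p - 3)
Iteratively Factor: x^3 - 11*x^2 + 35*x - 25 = (x - 1)*(x^2 - 10*x + 25) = (x - 5)*(x - 1)*(x - 5)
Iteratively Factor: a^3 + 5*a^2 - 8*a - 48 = (a + 4)*(a^2 + a - 12) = (a + 4)^2*(a - 3)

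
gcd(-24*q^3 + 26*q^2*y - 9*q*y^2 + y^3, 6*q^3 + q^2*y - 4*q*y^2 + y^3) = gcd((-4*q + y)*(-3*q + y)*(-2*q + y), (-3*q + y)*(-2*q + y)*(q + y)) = 6*q^2 - 5*q*y + y^2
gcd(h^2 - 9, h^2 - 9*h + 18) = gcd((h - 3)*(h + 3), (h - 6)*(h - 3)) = h - 3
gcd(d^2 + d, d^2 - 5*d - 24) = 1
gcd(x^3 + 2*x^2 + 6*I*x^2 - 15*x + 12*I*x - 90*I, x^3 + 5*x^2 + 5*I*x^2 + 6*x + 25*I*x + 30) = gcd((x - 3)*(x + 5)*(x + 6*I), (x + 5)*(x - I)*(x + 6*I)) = x^2 + x*(5 + 6*I) + 30*I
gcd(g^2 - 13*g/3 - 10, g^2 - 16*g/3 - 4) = g - 6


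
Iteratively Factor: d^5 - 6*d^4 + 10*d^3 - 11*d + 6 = (d - 2)*(d^4 - 4*d^3 + 2*d^2 + 4*d - 3) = (d - 2)*(d + 1)*(d^3 - 5*d^2 + 7*d - 3) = (d - 2)*(d - 1)*(d + 1)*(d^2 - 4*d + 3) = (d - 3)*(d - 2)*(d - 1)*(d + 1)*(d - 1)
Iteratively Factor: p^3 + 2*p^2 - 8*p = (p)*(p^2 + 2*p - 8) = p*(p + 4)*(p - 2)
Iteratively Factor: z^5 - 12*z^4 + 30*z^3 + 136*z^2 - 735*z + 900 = (z - 5)*(z^4 - 7*z^3 - 5*z^2 + 111*z - 180) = (z - 5)*(z + 4)*(z^3 - 11*z^2 + 39*z - 45) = (z - 5)^2*(z + 4)*(z^2 - 6*z + 9) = (z - 5)^2*(z - 3)*(z + 4)*(z - 3)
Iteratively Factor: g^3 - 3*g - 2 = (g - 2)*(g^2 + 2*g + 1) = (g - 2)*(g + 1)*(g + 1)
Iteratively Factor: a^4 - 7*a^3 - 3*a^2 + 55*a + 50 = (a - 5)*(a^3 - 2*a^2 - 13*a - 10) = (a - 5)^2*(a^2 + 3*a + 2) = (a - 5)^2*(a + 2)*(a + 1)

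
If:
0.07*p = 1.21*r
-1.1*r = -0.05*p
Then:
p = 0.00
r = 0.00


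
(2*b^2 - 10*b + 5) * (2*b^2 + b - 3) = 4*b^4 - 18*b^3 - 6*b^2 + 35*b - 15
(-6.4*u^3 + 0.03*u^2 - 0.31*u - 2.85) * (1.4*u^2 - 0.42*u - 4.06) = -8.96*u^5 + 2.73*u^4 + 25.5374*u^3 - 3.9816*u^2 + 2.4556*u + 11.571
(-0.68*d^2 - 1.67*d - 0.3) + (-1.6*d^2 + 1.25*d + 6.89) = -2.28*d^2 - 0.42*d + 6.59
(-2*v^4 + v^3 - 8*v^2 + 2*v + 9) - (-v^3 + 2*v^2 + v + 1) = -2*v^4 + 2*v^3 - 10*v^2 + v + 8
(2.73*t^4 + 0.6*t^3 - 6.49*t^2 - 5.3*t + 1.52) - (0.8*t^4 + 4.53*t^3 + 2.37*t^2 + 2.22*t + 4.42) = 1.93*t^4 - 3.93*t^3 - 8.86*t^2 - 7.52*t - 2.9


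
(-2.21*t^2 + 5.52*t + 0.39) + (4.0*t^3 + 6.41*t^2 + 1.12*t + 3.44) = 4.0*t^3 + 4.2*t^2 + 6.64*t + 3.83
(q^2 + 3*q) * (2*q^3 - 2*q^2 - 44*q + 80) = 2*q^5 + 4*q^4 - 50*q^3 - 52*q^2 + 240*q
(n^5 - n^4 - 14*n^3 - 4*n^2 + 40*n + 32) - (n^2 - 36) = n^5 - n^4 - 14*n^3 - 5*n^2 + 40*n + 68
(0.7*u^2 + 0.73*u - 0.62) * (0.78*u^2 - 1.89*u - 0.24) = 0.546*u^4 - 0.7536*u^3 - 2.0313*u^2 + 0.9966*u + 0.1488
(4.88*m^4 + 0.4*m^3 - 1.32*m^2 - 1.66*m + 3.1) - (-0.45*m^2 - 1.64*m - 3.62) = 4.88*m^4 + 0.4*m^3 - 0.87*m^2 - 0.02*m + 6.72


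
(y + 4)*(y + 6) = y^2 + 10*y + 24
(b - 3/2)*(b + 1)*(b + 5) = b^3 + 9*b^2/2 - 4*b - 15/2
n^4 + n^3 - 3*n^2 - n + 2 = (n - 1)^2*(n + 1)*(n + 2)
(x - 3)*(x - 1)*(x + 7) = x^3 + 3*x^2 - 25*x + 21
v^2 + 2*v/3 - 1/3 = (v - 1/3)*(v + 1)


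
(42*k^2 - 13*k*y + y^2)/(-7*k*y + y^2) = (-6*k + y)/y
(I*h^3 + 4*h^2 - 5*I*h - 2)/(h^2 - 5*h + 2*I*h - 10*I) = (I*h^3 + 4*h^2 - 5*I*h - 2)/(h^2 + h*(-5 + 2*I) - 10*I)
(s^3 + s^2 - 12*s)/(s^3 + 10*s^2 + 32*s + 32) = s*(s - 3)/(s^2 + 6*s + 8)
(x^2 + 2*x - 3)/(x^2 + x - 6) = (x - 1)/(x - 2)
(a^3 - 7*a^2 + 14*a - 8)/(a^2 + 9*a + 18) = (a^3 - 7*a^2 + 14*a - 8)/(a^2 + 9*a + 18)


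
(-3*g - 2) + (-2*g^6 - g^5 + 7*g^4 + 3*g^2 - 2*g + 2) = -2*g^6 - g^5 + 7*g^4 + 3*g^2 - 5*g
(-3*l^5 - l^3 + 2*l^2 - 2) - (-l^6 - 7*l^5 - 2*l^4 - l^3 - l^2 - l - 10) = l^6 + 4*l^5 + 2*l^4 + 3*l^2 + l + 8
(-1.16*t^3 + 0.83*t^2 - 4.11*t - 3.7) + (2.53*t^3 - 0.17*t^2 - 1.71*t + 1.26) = 1.37*t^3 + 0.66*t^2 - 5.82*t - 2.44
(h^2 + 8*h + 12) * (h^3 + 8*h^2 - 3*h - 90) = h^5 + 16*h^4 + 73*h^3 - 18*h^2 - 756*h - 1080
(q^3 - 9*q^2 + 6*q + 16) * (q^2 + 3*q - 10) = q^5 - 6*q^4 - 31*q^3 + 124*q^2 - 12*q - 160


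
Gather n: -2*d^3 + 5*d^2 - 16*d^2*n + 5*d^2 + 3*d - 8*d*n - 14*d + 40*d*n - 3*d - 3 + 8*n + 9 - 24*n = -2*d^3 + 10*d^2 - 14*d + n*(-16*d^2 + 32*d - 16) + 6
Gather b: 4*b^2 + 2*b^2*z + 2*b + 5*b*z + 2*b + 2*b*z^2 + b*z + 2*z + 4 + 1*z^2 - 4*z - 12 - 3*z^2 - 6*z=b^2*(2*z + 4) + b*(2*z^2 + 6*z + 4) - 2*z^2 - 8*z - 8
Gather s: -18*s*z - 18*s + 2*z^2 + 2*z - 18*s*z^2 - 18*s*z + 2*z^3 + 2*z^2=s*(-18*z^2 - 36*z - 18) + 2*z^3 + 4*z^2 + 2*z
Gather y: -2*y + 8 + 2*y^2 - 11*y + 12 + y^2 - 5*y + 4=3*y^2 - 18*y + 24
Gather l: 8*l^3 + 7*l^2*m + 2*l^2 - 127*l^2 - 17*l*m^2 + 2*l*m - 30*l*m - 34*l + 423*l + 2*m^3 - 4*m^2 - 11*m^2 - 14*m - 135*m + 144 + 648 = 8*l^3 + l^2*(7*m - 125) + l*(-17*m^2 - 28*m + 389) + 2*m^3 - 15*m^2 - 149*m + 792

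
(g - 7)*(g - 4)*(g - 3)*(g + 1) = g^4 - 13*g^3 + 47*g^2 - 23*g - 84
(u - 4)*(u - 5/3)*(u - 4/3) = u^3 - 7*u^2 + 128*u/9 - 80/9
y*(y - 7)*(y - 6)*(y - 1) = y^4 - 14*y^3 + 55*y^2 - 42*y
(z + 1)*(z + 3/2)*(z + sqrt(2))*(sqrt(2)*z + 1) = sqrt(2)*z^4 + 3*z^3 + 5*sqrt(2)*z^3/2 + 5*sqrt(2)*z^2/2 + 15*z^2/2 + 5*sqrt(2)*z/2 + 9*z/2 + 3*sqrt(2)/2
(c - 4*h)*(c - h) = c^2 - 5*c*h + 4*h^2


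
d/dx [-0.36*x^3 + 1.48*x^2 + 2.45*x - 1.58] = -1.08*x^2 + 2.96*x + 2.45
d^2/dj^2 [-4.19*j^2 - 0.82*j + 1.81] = -8.38000000000000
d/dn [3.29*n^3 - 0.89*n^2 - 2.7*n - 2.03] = 9.87*n^2 - 1.78*n - 2.7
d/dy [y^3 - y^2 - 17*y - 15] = 3*y^2 - 2*y - 17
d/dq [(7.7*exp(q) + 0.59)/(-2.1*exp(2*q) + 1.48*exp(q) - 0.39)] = (16.17*exp(2*q) + 2.478*exp(q) - 3.8762)*exp(q)/(4.41*exp(4*q) - 6.216*exp(3*q) + 3.8284*exp(2*q) - 1.1544*exp(q) + 0.1521)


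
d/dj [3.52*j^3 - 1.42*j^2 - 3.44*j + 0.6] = 10.56*j^2 - 2.84*j - 3.44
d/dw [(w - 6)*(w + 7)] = 2*w + 1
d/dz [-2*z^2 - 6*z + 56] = -4*z - 6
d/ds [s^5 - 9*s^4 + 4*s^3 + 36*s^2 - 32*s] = 5*s^4 - 36*s^3 + 12*s^2 + 72*s - 32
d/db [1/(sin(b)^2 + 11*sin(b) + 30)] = -(2*sin(b) + 11)*cos(b)/(sin(b)^2 + 11*sin(b) + 30)^2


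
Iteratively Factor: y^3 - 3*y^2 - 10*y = (y)*(y^2 - 3*y - 10) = y*(y - 5)*(y + 2)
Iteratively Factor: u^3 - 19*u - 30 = (u + 2)*(u^2 - 2*u - 15) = (u + 2)*(u + 3)*(u - 5)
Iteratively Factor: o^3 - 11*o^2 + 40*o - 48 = (o - 4)*(o^2 - 7*o + 12) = (o - 4)^2*(o - 3)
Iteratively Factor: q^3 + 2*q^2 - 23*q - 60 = (q - 5)*(q^2 + 7*q + 12) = (q - 5)*(q + 4)*(q + 3)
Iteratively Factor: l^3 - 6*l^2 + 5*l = (l - 5)*(l^2 - l) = l*(l - 5)*(l - 1)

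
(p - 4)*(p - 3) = p^2 - 7*p + 12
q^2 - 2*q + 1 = (q - 1)^2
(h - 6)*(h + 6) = h^2 - 36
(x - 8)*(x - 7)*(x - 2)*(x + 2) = x^4 - 15*x^3 + 52*x^2 + 60*x - 224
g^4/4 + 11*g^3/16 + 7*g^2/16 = g^2*(g/4 + 1/4)*(g + 7/4)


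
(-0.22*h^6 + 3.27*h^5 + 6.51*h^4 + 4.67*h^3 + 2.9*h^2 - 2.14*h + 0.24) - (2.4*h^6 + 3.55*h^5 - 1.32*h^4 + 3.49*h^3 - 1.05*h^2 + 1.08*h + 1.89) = -2.62*h^6 - 0.28*h^5 + 7.83*h^4 + 1.18*h^3 + 3.95*h^2 - 3.22*h - 1.65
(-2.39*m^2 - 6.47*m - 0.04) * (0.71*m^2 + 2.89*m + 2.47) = -1.6969*m^4 - 11.5008*m^3 - 24.63*m^2 - 16.0965*m - 0.0988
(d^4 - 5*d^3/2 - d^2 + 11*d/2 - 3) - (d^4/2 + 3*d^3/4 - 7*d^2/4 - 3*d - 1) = d^4/2 - 13*d^3/4 + 3*d^2/4 + 17*d/2 - 2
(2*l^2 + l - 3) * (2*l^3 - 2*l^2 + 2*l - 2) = 4*l^5 - 2*l^4 - 4*l^3 + 4*l^2 - 8*l + 6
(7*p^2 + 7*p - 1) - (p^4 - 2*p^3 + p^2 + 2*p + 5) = -p^4 + 2*p^3 + 6*p^2 + 5*p - 6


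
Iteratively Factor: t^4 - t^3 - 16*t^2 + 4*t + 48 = (t + 2)*(t^3 - 3*t^2 - 10*t + 24) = (t + 2)*(t + 3)*(t^2 - 6*t + 8) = (t - 2)*(t + 2)*(t + 3)*(t - 4)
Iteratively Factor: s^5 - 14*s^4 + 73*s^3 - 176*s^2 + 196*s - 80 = (s - 2)*(s^4 - 12*s^3 + 49*s^2 - 78*s + 40) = (s - 2)*(s - 1)*(s^3 - 11*s^2 + 38*s - 40) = (s - 4)*(s - 2)*(s - 1)*(s^2 - 7*s + 10) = (s - 5)*(s - 4)*(s - 2)*(s - 1)*(s - 2)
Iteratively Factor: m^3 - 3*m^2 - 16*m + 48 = (m - 3)*(m^2 - 16) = (m - 3)*(m + 4)*(m - 4)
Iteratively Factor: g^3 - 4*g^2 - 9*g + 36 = (g - 4)*(g^2 - 9) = (g - 4)*(g + 3)*(g - 3)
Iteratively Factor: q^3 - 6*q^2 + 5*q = (q)*(q^2 - 6*q + 5) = q*(q - 5)*(q - 1)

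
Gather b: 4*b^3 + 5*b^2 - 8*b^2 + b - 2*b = 4*b^3 - 3*b^2 - b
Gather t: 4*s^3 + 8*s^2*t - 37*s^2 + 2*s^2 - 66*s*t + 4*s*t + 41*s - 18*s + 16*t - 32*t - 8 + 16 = 4*s^3 - 35*s^2 + 23*s + t*(8*s^2 - 62*s - 16) + 8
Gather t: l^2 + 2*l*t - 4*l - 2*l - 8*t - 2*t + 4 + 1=l^2 - 6*l + t*(2*l - 10) + 5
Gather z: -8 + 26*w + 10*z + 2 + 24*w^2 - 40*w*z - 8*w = 24*w^2 + 18*w + z*(10 - 40*w) - 6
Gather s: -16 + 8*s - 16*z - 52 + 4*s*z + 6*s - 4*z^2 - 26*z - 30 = s*(4*z + 14) - 4*z^2 - 42*z - 98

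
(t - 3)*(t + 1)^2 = t^3 - t^2 - 5*t - 3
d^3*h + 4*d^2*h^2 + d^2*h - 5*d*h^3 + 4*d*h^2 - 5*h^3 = (d - h)*(d + 5*h)*(d*h + h)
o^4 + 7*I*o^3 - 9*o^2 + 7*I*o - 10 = (o - I)*(o + I)*(o + 2*I)*(o + 5*I)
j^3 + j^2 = j^2*(j + 1)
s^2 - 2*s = s*(s - 2)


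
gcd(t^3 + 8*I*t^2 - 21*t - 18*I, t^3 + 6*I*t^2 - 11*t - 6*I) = t^2 + 5*I*t - 6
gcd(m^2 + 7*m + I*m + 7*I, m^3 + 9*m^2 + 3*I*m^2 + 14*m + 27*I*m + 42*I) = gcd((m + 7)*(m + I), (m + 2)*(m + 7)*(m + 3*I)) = m + 7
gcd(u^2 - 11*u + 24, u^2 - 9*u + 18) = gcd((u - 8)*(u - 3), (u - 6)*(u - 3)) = u - 3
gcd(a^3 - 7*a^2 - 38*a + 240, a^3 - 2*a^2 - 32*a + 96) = a + 6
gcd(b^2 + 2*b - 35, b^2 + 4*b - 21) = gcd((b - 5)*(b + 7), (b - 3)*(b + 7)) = b + 7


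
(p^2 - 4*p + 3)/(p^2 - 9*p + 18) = (p - 1)/(p - 6)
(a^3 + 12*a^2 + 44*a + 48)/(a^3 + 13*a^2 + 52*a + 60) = (a + 4)/(a + 5)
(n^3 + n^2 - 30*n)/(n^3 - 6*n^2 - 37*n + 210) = n/(n - 7)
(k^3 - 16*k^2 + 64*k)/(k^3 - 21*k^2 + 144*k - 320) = k/(k - 5)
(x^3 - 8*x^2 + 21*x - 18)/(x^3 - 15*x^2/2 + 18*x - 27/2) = 2*(x - 2)/(2*x - 3)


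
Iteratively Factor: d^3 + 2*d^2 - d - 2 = (d + 1)*(d^2 + d - 2) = (d + 1)*(d + 2)*(d - 1)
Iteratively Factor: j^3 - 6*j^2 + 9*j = (j - 3)*(j^2 - 3*j) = j*(j - 3)*(j - 3)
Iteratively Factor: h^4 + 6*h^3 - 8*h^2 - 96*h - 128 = (h + 4)*(h^3 + 2*h^2 - 16*h - 32) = (h + 2)*(h + 4)*(h^2 - 16) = (h - 4)*(h + 2)*(h + 4)*(h + 4)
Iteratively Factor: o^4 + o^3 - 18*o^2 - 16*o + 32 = (o + 2)*(o^3 - o^2 - 16*o + 16) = (o - 1)*(o + 2)*(o^2 - 16) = (o - 4)*(o - 1)*(o + 2)*(o + 4)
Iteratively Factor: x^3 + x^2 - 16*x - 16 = (x - 4)*(x^2 + 5*x + 4) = (x - 4)*(x + 4)*(x + 1)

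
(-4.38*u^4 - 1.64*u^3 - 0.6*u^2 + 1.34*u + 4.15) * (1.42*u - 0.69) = -6.2196*u^5 + 0.6934*u^4 + 0.2796*u^3 + 2.3168*u^2 + 4.9684*u - 2.8635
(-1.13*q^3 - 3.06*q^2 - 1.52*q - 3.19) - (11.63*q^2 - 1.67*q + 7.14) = -1.13*q^3 - 14.69*q^2 + 0.15*q - 10.33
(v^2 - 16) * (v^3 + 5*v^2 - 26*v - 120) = v^5 + 5*v^4 - 42*v^3 - 200*v^2 + 416*v + 1920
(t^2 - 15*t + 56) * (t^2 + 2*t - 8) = t^4 - 13*t^3 + 18*t^2 + 232*t - 448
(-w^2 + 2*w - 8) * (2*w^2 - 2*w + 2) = -2*w^4 + 6*w^3 - 22*w^2 + 20*w - 16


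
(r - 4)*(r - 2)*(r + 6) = r^3 - 28*r + 48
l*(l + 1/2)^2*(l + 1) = l^4 + 2*l^3 + 5*l^2/4 + l/4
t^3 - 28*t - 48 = (t - 6)*(t + 2)*(t + 4)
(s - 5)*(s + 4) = s^2 - s - 20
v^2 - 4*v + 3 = (v - 3)*(v - 1)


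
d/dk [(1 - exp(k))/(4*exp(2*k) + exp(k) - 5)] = 4*exp(k)/(16*exp(2*k) + 40*exp(k) + 25)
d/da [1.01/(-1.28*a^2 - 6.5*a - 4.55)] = (2.5856*a + 6.565)/(1.28*a^2 + 6.5*a + 4.55)^2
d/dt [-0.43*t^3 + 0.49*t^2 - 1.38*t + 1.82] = -1.29*t^2 + 0.98*t - 1.38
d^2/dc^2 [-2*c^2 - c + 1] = -4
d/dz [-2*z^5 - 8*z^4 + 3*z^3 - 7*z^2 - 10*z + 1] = -10*z^4 - 32*z^3 + 9*z^2 - 14*z - 10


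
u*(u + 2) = u^2 + 2*u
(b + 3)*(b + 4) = b^2 + 7*b + 12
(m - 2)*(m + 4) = m^2 + 2*m - 8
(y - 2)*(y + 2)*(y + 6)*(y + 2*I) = y^4 + 6*y^3 + 2*I*y^3 - 4*y^2 + 12*I*y^2 - 24*y - 8*I*y - 48*I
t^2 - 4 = (t - 2)*(t + 2)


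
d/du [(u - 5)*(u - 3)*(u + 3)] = 3*u^2 - 10*u - 9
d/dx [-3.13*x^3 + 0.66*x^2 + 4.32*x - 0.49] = -9.39*x^2 + 1.32*x + 4.32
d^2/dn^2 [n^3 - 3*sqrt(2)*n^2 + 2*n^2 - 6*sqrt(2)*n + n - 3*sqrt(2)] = 6*n - 6*sqrt(2) + 4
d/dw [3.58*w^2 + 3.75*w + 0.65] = 7.16*w + 3.75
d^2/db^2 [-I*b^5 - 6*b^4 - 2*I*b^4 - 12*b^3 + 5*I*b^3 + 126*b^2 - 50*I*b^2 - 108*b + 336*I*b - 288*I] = -20*I*b^3 + b^2*(-72 - 24*I) + b*(-72 + 30*I) + 252 - 100*I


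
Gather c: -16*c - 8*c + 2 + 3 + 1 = 6 - 24*c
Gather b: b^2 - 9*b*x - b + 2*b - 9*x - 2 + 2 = b^2 + b*(1 - 9*x) - 9*x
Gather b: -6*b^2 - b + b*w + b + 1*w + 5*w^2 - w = -6*b^2 + b*w + 5*w^2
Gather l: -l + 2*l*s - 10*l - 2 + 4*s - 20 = l*(2*s - 11) + 4*s - 22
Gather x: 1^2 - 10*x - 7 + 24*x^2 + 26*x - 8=24*x^2 + 16*x - 14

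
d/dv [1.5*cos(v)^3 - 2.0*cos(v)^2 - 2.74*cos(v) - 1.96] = (-4.5*cos(v)^2 + 4.0*cos(v) + 2.74)*sin(v)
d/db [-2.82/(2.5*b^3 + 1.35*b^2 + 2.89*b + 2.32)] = (21.15*b^2 + 7.614*b + 8.1498)/(2.5*b^3 + 1.35*b^2 + 2.89*b + 2.32)^2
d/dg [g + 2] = 1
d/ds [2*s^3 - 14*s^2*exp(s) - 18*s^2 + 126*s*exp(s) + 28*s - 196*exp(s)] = -14*s^2*exp(s) + 6*s^2 + 98*s*exp(s) - 36*s - 70*exp(s) + 28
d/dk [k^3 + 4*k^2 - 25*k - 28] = 3*k^2 + 8*k - 25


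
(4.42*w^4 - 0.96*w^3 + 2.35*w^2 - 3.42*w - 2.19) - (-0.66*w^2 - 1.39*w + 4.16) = 4.42*w^4 - 0.96*w^3 + 3.01*w^2 - 2.03*w - 6.35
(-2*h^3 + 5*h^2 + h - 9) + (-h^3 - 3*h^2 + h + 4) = -3*h^3 + 2*h^2 + 2*h - 5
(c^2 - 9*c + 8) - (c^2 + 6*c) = 8 - 15*c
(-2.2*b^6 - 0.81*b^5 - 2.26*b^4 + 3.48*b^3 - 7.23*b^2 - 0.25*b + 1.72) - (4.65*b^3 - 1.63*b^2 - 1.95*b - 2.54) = -2.2*b^6 - 0.81*b^5 - 2.26*b^4 - 1.17*b^3 - 5.6*b^2 + 1.7*b + 4.26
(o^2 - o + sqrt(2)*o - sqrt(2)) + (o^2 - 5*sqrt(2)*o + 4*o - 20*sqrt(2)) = 2*o^2 - 4*sqrt(2)*o + 3*o - 21*sqrt(2)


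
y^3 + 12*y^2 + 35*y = y*(y + 5)*(y + 7)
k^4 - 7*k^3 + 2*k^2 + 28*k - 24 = (k - 6)*(k - 2)*(k - 1)*(k + 2)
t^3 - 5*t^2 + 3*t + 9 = (t - 3)^2*(t + 1)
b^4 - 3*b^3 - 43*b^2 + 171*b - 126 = (b - 6)*(b - 3)*(b - 1)*(b + 7)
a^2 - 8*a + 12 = (a - 6)*(a - 2)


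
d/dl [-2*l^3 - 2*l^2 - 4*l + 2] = -6*l^2 - 4*l - 4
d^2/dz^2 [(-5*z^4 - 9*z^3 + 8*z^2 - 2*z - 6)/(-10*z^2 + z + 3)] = 2*(500*z^6 - 150*z^5 - 435*z^4 + 519*z^3 + 1431*z^2 + 243*z + 108)/(1000*z^6 - 300*z^5 - 870*z^4 + 179*z^3 + 261*z^2 - 27*z - 27)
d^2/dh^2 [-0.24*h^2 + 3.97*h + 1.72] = -0.480000000000000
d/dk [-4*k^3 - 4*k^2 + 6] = 4*k*(-3*k - 2)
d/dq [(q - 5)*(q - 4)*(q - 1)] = 3*q^2 - 20*q + 29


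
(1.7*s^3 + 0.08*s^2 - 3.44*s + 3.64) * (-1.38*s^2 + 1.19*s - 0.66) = -2.346*s^5 + 1.9126*s^4 + 3.7204*s^3 - 9.1696*s^2 + 6.602*s - 2.4024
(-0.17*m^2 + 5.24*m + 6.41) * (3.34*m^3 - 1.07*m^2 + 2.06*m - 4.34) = -0.5678*m^5 + 17.6835*m^4 + 15.4524*m^3 + 4.6735*m^2 - 9.537*m - 27.8194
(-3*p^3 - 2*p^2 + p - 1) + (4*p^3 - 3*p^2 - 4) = p^3 - 5*p^2 + p - 5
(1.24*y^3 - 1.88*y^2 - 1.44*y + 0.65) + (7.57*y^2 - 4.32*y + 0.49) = 1.24*y^3 + 5.69*y^2 - 5.76*y + 1.14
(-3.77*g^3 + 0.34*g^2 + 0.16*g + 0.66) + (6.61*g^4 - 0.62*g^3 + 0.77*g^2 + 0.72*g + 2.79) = 6.61*g^4 - 4.39*g^3 + 1.11*g^2 + 0.88*g + 3.45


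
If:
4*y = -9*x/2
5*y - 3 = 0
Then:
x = -8/15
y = 3/5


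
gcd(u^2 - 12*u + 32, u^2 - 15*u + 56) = u - 8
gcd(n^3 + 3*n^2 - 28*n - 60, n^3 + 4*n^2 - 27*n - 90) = n^2 + n - 30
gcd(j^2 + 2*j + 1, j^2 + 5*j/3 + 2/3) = j + 1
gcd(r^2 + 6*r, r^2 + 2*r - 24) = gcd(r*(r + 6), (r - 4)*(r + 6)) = r + 6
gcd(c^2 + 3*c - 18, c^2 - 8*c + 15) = c - 3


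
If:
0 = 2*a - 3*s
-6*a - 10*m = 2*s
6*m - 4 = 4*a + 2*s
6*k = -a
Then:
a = -30/73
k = 5/73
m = 22/73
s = -20/73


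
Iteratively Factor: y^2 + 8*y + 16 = (y + 4)*(y + 4)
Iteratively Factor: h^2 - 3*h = (h)*(h - 3)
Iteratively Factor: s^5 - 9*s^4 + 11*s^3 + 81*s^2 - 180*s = (s)*(s^4 - 9*s^3 + 11*s^2 + 81*s - 180) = s*(s + 3)*(s^3 - 12*s^2 + 47*s - 60) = s*(s - 3)*(s + 3)*(s^2 - 9*s + 20) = s*(s - 5)*(s - 3)*(s + 3)*(s - 4)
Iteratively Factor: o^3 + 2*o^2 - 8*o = (o + 4)*(o^2 - 2*o) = o*(o + 4)*(o - 2)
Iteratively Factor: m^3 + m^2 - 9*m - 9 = (m + 3)*(m^2 - 2*m - 3) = (m - 3)*(m + 3)*(m + 1)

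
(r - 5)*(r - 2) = r^2 - 7*r + 10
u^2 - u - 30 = (u - 6)*(u + 5)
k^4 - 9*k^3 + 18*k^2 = k^2*(k - 6)*(k - 3)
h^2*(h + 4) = h^3 + 4*h^2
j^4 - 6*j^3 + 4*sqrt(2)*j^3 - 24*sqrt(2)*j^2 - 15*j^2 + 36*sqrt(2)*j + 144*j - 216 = (j - 3)^2*(j - 2*sqrt(2))*(j + 6*sqrt(2))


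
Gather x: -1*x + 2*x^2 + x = 2*x^2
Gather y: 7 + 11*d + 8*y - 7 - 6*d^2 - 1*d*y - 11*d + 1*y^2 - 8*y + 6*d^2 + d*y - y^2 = 0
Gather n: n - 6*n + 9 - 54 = -5*n - 45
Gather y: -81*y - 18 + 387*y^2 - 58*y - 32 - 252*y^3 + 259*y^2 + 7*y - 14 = -252*y^3 + 646*y^2 - 132*y - 64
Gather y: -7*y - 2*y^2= -2*y^2 - 7*y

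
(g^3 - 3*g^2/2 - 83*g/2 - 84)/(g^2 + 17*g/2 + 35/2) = (g^2 - 5*g - 24)/(g + 5)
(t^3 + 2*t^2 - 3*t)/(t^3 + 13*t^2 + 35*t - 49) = t*(t + 3)/(t^2 + 14*t + 49)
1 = 1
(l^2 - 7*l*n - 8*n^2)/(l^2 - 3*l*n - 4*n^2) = (l - 8*n)/(l - 4*n)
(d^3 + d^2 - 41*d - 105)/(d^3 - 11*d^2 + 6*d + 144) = (d^2 - 2*d - 35)/(d^2 - 14*d + 48)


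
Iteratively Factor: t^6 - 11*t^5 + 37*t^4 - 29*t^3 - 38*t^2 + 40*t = (t - 5)*(t^5 - 6*t^4 + 7*t^3 + 6*t^2 - 8*t) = (t - 5)*(t - 4)*(t^4 - 2*t^3 - t^2 + 2*t) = (t - 5)*(t - 4)*(t - 1)*(t^3 - t^2 - 2*t) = (t - 5)*(t - 4)*(t - 1)*(t + 1)*(t^2 - 2*t) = t*(t - 5)*(t - 4)*(t - 1)*(t + 1)*(t - 2)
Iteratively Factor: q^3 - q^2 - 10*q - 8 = (q - 4)*(q^2 + 3*q + 2) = (q - 4)*(q + 2)*(q + 1)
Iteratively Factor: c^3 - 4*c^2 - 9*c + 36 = (c - 4)*(c^2 - 9) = (c - 4)*(c + 3)*(c - 3)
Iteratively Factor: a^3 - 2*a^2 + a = (a)*(a^2 - 2*a + 1) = a*(a - 1)*(a - 1)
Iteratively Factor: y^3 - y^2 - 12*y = (y - 4)*(y^2 + 3*y) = (y - 4)*(y + 3)*(y)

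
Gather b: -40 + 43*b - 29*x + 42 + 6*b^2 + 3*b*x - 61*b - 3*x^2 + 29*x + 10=6*b^2 + b*(3*x - 18) - 3*x^2 + 12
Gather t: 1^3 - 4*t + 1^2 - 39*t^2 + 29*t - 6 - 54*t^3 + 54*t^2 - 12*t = -54*t^3 + 15*t^2 + 13*t - 4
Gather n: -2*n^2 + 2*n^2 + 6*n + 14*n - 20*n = 0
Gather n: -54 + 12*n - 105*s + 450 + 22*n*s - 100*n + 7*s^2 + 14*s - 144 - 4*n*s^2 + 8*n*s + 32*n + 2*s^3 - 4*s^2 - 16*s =n*(-4*s^2 + 30*s - 56) + 2*s^3 + 3*s^2 - 107*s + 252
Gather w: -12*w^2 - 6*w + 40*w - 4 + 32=-12*w^2 + 34*w + 28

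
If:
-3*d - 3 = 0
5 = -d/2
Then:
No Solution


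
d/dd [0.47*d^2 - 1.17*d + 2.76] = 0.94*d - 1.17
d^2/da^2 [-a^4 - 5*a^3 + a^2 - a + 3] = -12*a^2 - 30*a + 2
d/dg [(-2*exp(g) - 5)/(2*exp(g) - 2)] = 7/(8*sinh(g/2)^2)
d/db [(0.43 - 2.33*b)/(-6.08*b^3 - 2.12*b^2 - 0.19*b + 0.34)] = (-28.3328*b^3 + 2.9036*b^2 + 1.8232*b - 0.7105)/(36.9664*b^6 + 25.7792*b^5 + 6.8048*b^4 - 3.3288*b^3 - 1.4055*b^2 - 0.1292*b + 0.1156)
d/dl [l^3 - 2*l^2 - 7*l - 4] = 3*l^2 - 4*l - 7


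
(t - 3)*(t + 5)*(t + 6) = t^3 + 8*t^2 - 3*t - 90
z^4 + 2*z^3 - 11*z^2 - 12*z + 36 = (z - 2)^2*(z + 3)^2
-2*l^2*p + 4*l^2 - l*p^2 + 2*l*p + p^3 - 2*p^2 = (-2*l + p)*(l + p)*(p - 2)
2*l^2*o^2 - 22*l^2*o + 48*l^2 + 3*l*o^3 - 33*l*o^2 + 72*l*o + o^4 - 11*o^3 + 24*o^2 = (l + o)*(2*l + o)*(o - 8)*(o - 3)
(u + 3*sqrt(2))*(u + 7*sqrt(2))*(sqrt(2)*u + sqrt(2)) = sqrt(2)*u^3 + sqrt(2)*u^2 + 20*u^2 + 20*u + 42*sqrt(2)*u + 42*sqrt(2)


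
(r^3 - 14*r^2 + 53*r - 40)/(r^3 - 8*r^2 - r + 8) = (r - 5)/(r + 1)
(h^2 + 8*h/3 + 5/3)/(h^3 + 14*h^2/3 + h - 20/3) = (h + 1)/(h^2 + 3*h - 4)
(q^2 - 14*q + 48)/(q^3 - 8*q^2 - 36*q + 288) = 1/(q + 6)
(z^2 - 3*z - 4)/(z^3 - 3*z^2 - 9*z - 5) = (z - 4)/(z^2 - 4*z - 5)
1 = 1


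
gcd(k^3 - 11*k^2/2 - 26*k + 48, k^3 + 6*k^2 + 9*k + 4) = k + 4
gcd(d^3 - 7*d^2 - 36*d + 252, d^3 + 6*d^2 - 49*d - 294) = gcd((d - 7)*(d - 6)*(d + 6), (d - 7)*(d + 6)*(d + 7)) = d^2 - d - 42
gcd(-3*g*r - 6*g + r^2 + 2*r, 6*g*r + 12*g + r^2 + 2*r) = r + 2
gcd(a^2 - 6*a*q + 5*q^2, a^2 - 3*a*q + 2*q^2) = -a + q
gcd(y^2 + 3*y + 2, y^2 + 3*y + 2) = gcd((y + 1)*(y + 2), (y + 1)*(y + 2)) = y^2 + 3*y + 2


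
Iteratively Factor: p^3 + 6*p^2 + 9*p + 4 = (p + 4)*(p^2 + 2*p + 1) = (p + 1)*(p + 4)*(p + 1)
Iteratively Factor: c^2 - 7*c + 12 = (c - 3)*(c - 4)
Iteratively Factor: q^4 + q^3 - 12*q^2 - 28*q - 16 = (q + 2)*(q^3 - q^2 - 10*q - 8) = (q - 4)*(q + 2)*(q^2 + 3*q + 2) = (q - 4)*(q + 1)*(q + 2)*(q + 2)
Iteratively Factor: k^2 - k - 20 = (k - 5)*(k + 4)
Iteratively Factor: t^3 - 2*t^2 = (t)*(t^2 - 2*t) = t*(t - 2)*(t)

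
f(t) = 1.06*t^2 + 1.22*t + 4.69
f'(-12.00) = -24.22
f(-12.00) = 142.69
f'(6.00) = 13.94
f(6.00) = 50.17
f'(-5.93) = -11.35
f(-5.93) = 34.73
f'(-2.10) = -3.23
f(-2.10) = 6.80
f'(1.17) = 3.70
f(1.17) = 7.57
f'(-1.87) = -2.74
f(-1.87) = 6.12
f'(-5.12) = -9.63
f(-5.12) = 26.23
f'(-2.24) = -3.53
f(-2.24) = 7.28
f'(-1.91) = -2.83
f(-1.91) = 6.23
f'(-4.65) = -8.64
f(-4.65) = 21.94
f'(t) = 2.12*t + 1.22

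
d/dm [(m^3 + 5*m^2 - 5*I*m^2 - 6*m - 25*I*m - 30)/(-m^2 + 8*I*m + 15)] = (-m^2 + 10*I*m + 10 + 15*I)/(m^2 - 10*I*m - 25)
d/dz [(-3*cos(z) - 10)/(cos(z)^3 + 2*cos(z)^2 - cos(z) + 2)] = 2*(-3*cos(z)^3 - 18*cos(z)^2 - 20*cos(z) + 8)*sin(z)/(sin(z)^2*cos(z) + 2*sin(z)^2 - 4)^2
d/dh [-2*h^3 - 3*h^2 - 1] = 6*h*(-h - 1)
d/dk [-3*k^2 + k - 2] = 1 - 6*k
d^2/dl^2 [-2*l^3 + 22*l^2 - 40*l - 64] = 44 - 12*l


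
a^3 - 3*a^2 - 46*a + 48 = (a - 8)*(a - 1)*(a + 6)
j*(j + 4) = j^2 + 4*j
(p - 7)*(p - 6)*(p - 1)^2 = p^4 - 15*p^3 + 69*p^2 - 97*p + 42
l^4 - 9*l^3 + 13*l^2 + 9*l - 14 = (l - 7)*(l - 2)*(l - 1)*(l + 1)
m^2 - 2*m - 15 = (m - 5)*(m + 3)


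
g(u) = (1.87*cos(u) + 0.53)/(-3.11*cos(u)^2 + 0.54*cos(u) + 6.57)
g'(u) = (-6.22*sin(u)*cos(u) + 0.54*sin(u))*(1.87*cos(u) + 0.53)/(-3.11*cos(u)^2 + 0.54*cos(u) + 6.57)^2 - 1.87*sin(u)/(-3.11*cos(u)^2 + 0.54*cos(u) + 6.57)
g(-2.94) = -0.43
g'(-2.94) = 0.31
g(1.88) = -0.01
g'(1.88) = -0.29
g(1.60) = 0.07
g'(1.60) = -0.28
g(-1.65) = 0.06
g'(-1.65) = 0.28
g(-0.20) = 0.57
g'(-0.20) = 0.24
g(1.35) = 0.14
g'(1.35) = -0.30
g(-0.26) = 0.56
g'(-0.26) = 0.30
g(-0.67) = 0.39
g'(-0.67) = 0.44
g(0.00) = 0.60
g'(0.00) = 0.00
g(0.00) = 0.60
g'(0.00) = 0.00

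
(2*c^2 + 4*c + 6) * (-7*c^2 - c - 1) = -14*c^4 - 30*c^3 - 48*c^2 - 10*c - 6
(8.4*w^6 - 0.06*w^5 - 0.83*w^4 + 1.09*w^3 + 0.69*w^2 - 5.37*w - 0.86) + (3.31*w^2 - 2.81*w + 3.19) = 8.4*w^6 - 0.06*w^5 - 0.83*w^4 + 1.09*w^3 + 4.0*w^2 - 8.18*w + 2.33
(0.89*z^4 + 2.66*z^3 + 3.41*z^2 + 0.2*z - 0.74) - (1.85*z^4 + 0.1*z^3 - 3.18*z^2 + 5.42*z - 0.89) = -0.96*z^4 + 2.56*z^3 + 6.59*z^2 - 5.22*z + 0.15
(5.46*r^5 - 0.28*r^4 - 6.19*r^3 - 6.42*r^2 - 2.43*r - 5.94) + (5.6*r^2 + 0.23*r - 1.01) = 5.46*r^5 - 0.28*r^4 - 6.19*r^3 - 0.82*r^2 - 2.2*r - 6.95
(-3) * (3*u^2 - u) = -9*u^2 + 3*u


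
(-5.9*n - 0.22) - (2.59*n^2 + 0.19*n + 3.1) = -2.59*n^2 - 6.09*n - 3.32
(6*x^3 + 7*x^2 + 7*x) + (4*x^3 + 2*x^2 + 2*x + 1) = 10*x^3 + 9*x^2 + 9*x + 1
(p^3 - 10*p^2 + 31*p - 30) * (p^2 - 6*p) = p^5 - 16*p^4 + 91*p^3 - 216*p^2 + 180*p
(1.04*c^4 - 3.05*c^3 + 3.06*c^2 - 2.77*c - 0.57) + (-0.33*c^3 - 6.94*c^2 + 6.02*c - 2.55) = 1.04*c^4 - 3.38*c^3 - 3.88*c^2 + 3.25*c - 3.12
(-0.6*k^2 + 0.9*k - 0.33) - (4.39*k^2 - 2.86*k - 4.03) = -4.99*k^2 + 3.76*k + 3.7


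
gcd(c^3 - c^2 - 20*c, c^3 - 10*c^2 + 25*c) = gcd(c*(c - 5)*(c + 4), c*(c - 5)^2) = c^2 - 5*c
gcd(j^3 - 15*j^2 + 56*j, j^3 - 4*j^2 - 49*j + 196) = j - 7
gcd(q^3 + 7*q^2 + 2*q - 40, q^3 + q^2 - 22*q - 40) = q + 4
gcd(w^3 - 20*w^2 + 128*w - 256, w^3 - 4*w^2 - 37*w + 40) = w - 8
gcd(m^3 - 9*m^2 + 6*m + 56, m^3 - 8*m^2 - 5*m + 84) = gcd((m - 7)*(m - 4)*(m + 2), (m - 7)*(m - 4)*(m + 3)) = m^2 - 11*m + 28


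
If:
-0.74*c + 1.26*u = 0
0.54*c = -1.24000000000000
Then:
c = -2.30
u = -1.35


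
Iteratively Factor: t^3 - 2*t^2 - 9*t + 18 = (t + 3)*(t^2 - 5*t + 6) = (t - 2)*(t + 3)*(t - 3)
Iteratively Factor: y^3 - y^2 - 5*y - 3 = (y - 3)*(y^2 + 2*y + 1) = (y - 3)*(y + 1)*(y + 1)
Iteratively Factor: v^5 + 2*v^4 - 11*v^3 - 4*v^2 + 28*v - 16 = (v + 2)*(v^4 - 11*v^2 + 18*v - 8) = (v - 1)*(v + 2)*(v^3 + v^2 - 10*v + 8) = (v - 1)^2*(v + 2)*(v^2 + 2*v - 8) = (v - 1)^2*(v + 2)*(v + 4)*(v - 2)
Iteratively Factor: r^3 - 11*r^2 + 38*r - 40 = (r - 2)*(r^2 - 9*r + 20) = (r - 5)*(r - 2)*(r - 4)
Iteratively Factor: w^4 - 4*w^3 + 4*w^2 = (w)*(w^3 - 4*w^2 + 4*w) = w*(w - 2)*(w^2 - 2*w) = w*(w - 2)^2*(w)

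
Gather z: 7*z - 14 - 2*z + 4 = 5*z - 10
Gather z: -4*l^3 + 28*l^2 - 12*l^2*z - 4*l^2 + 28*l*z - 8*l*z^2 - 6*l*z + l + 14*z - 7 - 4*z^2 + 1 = -4*l^3 + 24*l^2 + l + z^2*(-8*l - 4) + z*(-12*l^2 + 22*l + 14) - 6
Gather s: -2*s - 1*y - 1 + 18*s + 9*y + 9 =16*s + 8*y + 8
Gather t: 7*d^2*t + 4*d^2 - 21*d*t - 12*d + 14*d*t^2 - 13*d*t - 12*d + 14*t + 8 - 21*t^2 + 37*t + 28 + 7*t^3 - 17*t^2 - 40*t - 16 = 4*d^2 - 24*d + 7*t^3 + t^2*(14*d - 38) + t*(7*d^2 - 34*d + 11) + 20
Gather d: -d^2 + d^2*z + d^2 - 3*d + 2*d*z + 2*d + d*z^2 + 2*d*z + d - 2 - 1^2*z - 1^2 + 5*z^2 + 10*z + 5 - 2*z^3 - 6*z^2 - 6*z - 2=d^2*z + d*(z^2 + 4*z) - 2*z^3 - z^2 + 3*z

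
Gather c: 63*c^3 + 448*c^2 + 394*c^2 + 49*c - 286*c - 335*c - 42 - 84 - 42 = 63*c^3 + 842*c^2 - 572*c - 168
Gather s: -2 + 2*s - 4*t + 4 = 2*s - 4*t + 2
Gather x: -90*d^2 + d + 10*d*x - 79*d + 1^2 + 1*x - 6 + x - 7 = -90*d^2 - 78*d + x*(10*d + 2) - 12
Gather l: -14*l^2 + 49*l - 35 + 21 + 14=-14*l^2 + 49*l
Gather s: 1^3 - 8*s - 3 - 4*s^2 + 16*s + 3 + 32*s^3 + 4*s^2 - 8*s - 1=32*s^3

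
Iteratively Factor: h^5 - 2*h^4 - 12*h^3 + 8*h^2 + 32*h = (h)*(h^4 - 2*h^3 - 12*h^2 + 8*h + 32) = h*(h + 2)*(h^3 - 4*h^2 - 4*h + 16) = h*(h + 2)^2*(h^2 - 6*h + 8) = h*(h - 2)*(h + 2)^2*(h - 4)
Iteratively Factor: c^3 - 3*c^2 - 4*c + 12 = (c - 3)*(c^2 - 4) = (c - 3)*(c - 2)*(c + 2)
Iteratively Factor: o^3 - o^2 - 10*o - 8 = (o + 2)*(o^2 - 3*o - 4) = (o + 1)*(o + 2)*(o - 4)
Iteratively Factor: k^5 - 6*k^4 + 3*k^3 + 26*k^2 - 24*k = (k - 1)*(k^4 - 5*k^3 - 2*k^2 + 24*k) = (k - 3)*(k - 1)*(k^3 - 2*k^2 - 8*k) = (k - 4)*(k - 3)*(k - 1)*(k^2 + 2*k) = (k - 4)*(k - 3)*(k - 1)*(k + 2)*(k)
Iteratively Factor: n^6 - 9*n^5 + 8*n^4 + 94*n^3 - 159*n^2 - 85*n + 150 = (n - 1)*(n^5 - 8*n^4 + 94*n^2 - 65*n - 150) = (n - 5)*(n - 1)*(n^4 - 3*n^3 - 15*n^2 + 19*n + 30) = (n - 5)*(n - 1)*(n + 3)*(n^3 - 6*n^2 + 3*n + 10) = (n - 5)*(n - 2)*(n - 1)*(n + 3)*(n^2 - 4*n - 5) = (n - 5)^2*(n - 2)*(n - 1)*(n + 3)*(n + 1)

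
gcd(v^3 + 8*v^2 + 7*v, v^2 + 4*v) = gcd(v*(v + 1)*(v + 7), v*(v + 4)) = v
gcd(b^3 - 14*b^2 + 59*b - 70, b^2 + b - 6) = b - 2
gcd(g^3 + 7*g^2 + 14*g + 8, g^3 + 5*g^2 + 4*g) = g^2 + 5*g + 4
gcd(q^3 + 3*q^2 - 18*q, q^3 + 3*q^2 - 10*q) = q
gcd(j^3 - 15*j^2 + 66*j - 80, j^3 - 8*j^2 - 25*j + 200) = j^2 - 13*j + 40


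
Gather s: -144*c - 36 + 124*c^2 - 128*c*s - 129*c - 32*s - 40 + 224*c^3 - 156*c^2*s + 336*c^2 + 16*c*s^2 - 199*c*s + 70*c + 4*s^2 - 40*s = 224*c^3 + 460*c^2 - 203*c + s^2*(16*c + 4) + s*(-156*c^2 - 327*c - 72) - 76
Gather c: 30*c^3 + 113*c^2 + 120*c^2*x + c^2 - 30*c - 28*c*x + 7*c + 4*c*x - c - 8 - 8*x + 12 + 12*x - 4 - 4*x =30*c^3 + c^2*(120*x + 114) + c*(-24*x - 24)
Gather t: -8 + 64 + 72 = 128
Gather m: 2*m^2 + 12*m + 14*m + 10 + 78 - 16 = 2*m^2 + 26*m + 72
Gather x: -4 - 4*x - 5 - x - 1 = -5*x - 10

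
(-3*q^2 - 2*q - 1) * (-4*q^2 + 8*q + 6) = 12*q^4 - 16*q^3 - 30*q^2 - 20*q - 6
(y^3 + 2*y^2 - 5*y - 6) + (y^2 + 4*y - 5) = y^3 + 3*y^2 - y - 11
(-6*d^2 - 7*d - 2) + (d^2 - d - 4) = -5*d^2 - 8*d - 6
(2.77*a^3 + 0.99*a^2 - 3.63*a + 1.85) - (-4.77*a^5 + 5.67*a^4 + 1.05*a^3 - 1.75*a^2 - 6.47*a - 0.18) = 4.77*a^5 - 5.67*a^4 + 1.72*a^3 + 2.74*a^2 + 2.84*a + 2.03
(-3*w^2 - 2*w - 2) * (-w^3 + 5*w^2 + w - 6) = 3*w^5 - 13*w^4 - 11*w^3 + 6*w^2 + 10*w + 12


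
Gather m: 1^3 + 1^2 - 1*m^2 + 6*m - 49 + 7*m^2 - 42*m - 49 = 6*m^2 - 36*m - 96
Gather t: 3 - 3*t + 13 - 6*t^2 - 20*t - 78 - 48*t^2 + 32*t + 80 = -54*t^2 + 9*t + 18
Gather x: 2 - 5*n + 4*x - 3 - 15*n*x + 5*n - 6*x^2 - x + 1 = -6*x^2 + x*(3 - 15*n)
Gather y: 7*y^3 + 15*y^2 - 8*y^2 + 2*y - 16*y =7*y^3 + 7*y^2 - 14*y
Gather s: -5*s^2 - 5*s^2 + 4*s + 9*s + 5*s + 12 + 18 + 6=-10*s^2 + 18*s + 36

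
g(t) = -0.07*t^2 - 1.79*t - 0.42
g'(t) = -0.14*t - 1.79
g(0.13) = -0.65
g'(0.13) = -1.81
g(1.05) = -2.38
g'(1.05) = -1.94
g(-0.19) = -0.08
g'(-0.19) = -1.76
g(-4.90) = 6.67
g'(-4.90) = -1.10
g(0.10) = -0.60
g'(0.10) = -1.80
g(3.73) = -8.07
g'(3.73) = -2.31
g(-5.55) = 7.36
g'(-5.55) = -1.01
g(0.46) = -1.26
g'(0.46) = -1.85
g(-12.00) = 10.98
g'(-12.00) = -0.11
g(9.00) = -22.20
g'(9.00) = -3.05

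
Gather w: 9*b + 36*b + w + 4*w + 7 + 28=45*b + 5*w + 35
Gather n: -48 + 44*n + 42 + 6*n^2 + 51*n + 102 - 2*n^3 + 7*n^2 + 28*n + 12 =-2*n^3 + 13*n^2 + 123*n + 108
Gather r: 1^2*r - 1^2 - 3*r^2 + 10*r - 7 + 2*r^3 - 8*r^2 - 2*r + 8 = 2*r^3 - 11*r^2 + 9*r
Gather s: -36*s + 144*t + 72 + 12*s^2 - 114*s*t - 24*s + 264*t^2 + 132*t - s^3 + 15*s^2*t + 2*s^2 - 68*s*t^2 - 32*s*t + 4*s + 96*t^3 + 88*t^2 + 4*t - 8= -s^3 + s^2*(15*t + 14) + s*(-68*t^2 - 146*t - 56) + 96*t^3 + 352*t^2 + 280*t + 64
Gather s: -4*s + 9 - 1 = 8 - 4*s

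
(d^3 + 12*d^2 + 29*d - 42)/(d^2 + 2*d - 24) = (d^2 + 6*d - 7)/(d - 4)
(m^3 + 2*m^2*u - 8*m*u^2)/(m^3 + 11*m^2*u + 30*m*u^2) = (m^2 + 2*m*u - 8*u^2)/(m^2 + 11*m*u + 30*u^2)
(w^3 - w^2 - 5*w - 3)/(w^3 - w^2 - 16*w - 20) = (-w^3 + w^2 + 5*w + 3)/(-w^3 + w^2 + 16*w + 20)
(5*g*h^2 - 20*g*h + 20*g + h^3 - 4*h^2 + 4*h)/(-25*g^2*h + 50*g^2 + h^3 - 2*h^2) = (2 - h)/(5*g - h)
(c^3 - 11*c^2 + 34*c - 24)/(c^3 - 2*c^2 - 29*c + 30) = (c - 4)/(c + 5)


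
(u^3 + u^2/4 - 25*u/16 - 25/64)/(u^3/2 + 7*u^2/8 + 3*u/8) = (64*u^3 + 16*u^2 - 100*u - 25)/(8*u*(4*u^2 + 7*u + 3))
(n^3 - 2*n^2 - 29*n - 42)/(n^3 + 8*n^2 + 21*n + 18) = (n - 7)/(n + 3)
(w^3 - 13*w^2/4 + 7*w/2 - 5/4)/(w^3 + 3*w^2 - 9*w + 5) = (w - 5/4)/(w + 5)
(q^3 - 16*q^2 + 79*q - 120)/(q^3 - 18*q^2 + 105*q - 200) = (q - 3)/(q - 5)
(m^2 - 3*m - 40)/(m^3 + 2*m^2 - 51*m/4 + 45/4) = 4*(m - 8)/(4*m^2 - 12*m + 9)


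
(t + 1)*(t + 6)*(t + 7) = t^3 + 14*t^2 + 55*t + 42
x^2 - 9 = (x - 3)*(x + 3)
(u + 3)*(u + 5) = u^2 + 8*u + 15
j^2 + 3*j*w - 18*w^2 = (j - 3*w)*(j + 6*w)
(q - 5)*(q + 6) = q^2 + q - 30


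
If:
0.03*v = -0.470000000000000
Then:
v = -15.67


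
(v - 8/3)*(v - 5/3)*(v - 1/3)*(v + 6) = v^4 + 4*v^3/3 - 199*v^2/9 + 914*v/27 - 80/9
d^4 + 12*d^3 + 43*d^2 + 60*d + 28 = (d + 1)*(d + 2)^2*(d + 7)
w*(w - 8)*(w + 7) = w^3 - w^2 - 56*w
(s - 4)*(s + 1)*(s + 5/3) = s^3 - 4*s^2/3 - 9*s - 20/3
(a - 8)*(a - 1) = a^2 - 9*a + 8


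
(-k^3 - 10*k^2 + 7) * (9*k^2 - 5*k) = -9*k^5 - 85*k^4 + 50*k^3 + 63*k^2 - 35*k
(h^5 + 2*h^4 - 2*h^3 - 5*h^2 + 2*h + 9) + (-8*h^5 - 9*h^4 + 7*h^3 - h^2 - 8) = -7*h^5 - 7*h^4 + 5*h^3 - 6*h^2 + 2*h + 1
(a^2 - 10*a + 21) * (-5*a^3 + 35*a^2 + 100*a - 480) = -5*a^5 + 85*a^4 - 355*a^3 - 745*a^2 + 6900*a - 10080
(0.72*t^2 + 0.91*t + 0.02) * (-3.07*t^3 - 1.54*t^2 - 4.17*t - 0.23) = -2.2104*t^5 - 3.9025*t^4 - 4.4652*t^3 - 3.9911*t^2 - 0.2927*t - 0.0046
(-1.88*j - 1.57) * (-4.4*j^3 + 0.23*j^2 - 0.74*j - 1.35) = 8.272*j^4 + 6.4756*j^3 + 1.0301*j^2 + 3.6998*j + 2.1195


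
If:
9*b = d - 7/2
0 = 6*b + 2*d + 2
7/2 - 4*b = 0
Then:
No Solution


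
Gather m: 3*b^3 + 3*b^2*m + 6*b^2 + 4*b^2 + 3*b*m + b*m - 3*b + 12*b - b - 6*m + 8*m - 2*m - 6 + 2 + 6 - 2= 3*b^3 + 10*b^2 + 8*b + m*(3*b^2 + 4*b)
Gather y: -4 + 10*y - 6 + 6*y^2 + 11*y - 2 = 6*y^2 + 21*y - 12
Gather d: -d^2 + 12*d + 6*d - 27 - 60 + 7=-d^2 + 18*d - 80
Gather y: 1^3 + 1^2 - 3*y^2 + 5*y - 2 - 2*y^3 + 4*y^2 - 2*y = -2*y^3 + y^2 + 3*y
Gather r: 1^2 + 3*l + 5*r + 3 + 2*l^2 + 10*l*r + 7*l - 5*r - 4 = 2*l^2 + 10*l*r + 10*l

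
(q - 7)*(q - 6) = q^2 - 13*q + 42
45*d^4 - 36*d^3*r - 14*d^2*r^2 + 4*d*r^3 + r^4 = (-3*d + r)*(-d + r)*(3*d + r)*(5*d + r)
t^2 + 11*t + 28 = (t + 4)*(t + 7)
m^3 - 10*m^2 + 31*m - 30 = (m - 5)*(m - 3)*(m - 2)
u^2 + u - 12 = (u - 3)*(u + 4)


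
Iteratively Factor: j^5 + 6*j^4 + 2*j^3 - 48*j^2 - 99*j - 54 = (j + 3)*(j^4 + 3*j^3 - 7*j^2 - 27*j - 18) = (j - 3)*(j + 3)*(j^3 + 6*j^2 + 11*j + 6) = (j - 3)*(j + 2)*(j + 3)*(j^2 + 4*j + 3) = (j - 3)*(j + 2)*(j + 3)^2*(j + 1)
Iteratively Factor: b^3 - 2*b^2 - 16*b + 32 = (b - 4)*(b^2 + 2*b - 8) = (b - 4)*(b - 2)*(b + 4)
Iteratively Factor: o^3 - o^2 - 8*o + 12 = (o - 2)*(o^2 + o - 6) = (o - 2)*(o + 3)*(o - 2)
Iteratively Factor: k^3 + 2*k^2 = (k)*(k^2 + 2*k) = k*(k + 2)*(k)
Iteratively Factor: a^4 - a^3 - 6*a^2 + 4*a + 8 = (a + 1)*(a^3 - 2*a^2 - 4*a + 8) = (a + 1)*(a + 2)*(a^2 - 4*a + 4) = (a - 2)*(a + 1)*(a + 2)*(a - 2)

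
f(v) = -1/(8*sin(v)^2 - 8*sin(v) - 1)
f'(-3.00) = 122.20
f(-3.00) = -3.47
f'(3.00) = 1.47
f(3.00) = 0.51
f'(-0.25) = -5.37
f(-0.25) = -0.68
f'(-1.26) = -0.04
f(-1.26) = -0.07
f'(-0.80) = -0.17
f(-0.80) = -0.11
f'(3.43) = 3.26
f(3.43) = -0.52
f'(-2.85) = 3.14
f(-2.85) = -0.51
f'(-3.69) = -0.03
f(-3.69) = 0.33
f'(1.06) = 0.81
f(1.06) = 0.53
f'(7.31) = 0.75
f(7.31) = 0.50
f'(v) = -(-16*sin(v)*cos(v) + 8*cos(v))/(8*sin(v)^2 - 8*sin(v) - 1)^2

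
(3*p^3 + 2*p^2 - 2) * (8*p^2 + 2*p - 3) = 24*p^5 + 22*p^4 - 5*p^3 - 22*p^2 - 4*p + 6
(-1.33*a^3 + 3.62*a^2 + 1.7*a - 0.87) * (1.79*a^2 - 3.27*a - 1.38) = -2.3807*a^5 + 10.8289*a^4 - 6.959*a^3 - 12.1119*a^2 + 0.4989*a + 1.2006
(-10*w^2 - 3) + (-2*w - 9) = -10*w^2 - 2*w - 12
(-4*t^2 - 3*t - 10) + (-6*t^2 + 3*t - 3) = -10*t^2 - 13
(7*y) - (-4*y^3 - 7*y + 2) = 4*y^3 + 14*y - 2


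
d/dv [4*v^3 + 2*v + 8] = 12*v^2 + 2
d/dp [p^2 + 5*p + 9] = 2*p + 5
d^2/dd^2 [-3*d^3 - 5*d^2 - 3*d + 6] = -18*d - 10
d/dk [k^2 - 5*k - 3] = 2*k - 5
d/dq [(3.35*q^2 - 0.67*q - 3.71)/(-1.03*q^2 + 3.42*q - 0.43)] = (10.7669*q^2 - 10.5236*q + 12.9763)/(1.0609*q^4 - 7.0452*q^3 + 12.5822*q^2 - 2.9412*q + 0.1849)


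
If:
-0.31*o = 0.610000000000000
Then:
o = -1.97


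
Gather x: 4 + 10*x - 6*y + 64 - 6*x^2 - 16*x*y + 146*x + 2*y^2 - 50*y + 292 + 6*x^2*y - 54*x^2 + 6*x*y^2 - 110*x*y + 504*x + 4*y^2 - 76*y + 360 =x^2*(6*y - 60) + x*(6*y^2 - 126*y + 660) + 6*y^2 - 132*y + 720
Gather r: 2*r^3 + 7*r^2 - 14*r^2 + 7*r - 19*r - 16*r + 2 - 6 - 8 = 2*r^3 - 7*r^2 - 28*r - 12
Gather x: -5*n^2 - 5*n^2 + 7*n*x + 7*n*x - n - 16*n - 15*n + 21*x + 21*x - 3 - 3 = -10*n^2 - 32*n + x*(14*n + 42) - 6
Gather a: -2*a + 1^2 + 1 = 2 - 2*a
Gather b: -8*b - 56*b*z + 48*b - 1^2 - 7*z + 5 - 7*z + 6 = b*(40 - 56*z) - 14*z + 10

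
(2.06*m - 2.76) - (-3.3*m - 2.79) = 5.36*m + 0.0300000000000002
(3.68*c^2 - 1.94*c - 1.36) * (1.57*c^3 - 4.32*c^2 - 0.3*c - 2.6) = 5.7776*c^5 - 18.9434*c^4 + 5.1416*c^3 - 3.1108*c^2 + 5.452*c + 3.536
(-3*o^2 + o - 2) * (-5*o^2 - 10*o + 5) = 15*o^4 + 25*o^3 - 15*o^2 + 25*o - 10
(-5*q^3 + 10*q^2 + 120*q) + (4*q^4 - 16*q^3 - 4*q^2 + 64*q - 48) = 4*q^4 - 21*q^3 + 6*q^2 + 184*q - 48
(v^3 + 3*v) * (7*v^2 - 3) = 7*v^5 + 18*v^3 - 9*v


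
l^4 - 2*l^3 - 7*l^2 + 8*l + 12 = (l - 3)*(l - 2)*(l + 1)*(l + 2)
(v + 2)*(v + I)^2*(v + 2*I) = v^4 + 2*v^3 + 4*I*v^3 - 5*v^2 + 8*I*v^2 - 10*v - 2*I*v - 4*I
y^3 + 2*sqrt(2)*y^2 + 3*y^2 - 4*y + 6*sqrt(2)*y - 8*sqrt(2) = (y - 1)*(y + 4)*(y + 2*sqrt(2))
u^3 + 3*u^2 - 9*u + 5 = (u - 1)^2*(u + 5)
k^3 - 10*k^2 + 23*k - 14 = (k - 7)*(k - 2)*(k - 1)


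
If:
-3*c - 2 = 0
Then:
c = -2/3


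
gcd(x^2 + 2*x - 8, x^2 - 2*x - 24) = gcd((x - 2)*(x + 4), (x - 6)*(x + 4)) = x + 4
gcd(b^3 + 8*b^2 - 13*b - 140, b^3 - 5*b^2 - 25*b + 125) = b + 5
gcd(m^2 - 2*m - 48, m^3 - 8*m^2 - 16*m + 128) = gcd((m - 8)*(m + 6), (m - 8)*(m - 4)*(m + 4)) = m - 8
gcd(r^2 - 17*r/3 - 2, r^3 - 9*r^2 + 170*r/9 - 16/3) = r - 6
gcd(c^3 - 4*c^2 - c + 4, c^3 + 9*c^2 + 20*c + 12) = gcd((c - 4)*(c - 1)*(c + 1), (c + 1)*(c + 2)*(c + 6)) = c + 1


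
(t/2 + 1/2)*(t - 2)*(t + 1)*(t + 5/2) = t^4/2 + 5*t^3/4 - 3*t^2/2 - 19*t/4 - 5/2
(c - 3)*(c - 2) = c^2 - 5*c + 6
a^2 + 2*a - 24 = (a - 4)*(a + 6)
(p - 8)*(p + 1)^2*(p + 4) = p^4 - 2*p^3 - 39*p^2 - 68*p - 32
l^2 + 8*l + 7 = (l + 1)*(l + 7)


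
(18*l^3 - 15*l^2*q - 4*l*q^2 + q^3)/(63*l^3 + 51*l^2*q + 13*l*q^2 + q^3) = (6*l^2 - 7*l*q + q^2)/(21*l^2 + 10*l*q + q^2)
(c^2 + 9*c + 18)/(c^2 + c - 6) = (c + 6)/(c - 2)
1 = 1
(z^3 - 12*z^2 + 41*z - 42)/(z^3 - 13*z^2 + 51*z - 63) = (z - 2)/(z - 3)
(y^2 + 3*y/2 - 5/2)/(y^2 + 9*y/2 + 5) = (y - 1)/(y + 2)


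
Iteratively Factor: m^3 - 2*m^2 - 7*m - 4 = (m + 1)*(m^2 - 3*m - 4) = (m - 4)*(m + 1)*(m + 1)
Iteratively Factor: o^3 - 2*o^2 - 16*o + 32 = (o - 4)*(o^2 + 2*o - 8) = (o - 4)*(o + 4)*(o - 2)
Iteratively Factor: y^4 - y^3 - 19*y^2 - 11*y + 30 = (y + 2)*(y^3 - 3*y^2 - 13*y + 15) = (y + 2)*(y + 3)*(y^2 - 6*y + 5) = (y - 1)*(y + 2)*(y + 3)*(y - 5)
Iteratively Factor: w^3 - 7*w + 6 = (w + 3)*(w^2 - 3*w + 2) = (w - 1)*(w + 3)*(w - 2)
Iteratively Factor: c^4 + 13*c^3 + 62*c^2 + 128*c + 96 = (c + 4)*(c^3 + 9*c^2 + 26*c + 24) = (c + 4)^2*(c^2 + 5*c + 6) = (c + 3)*(c + 4)^2*(c + 2)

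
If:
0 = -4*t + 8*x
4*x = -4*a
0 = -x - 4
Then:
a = 4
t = -8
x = -4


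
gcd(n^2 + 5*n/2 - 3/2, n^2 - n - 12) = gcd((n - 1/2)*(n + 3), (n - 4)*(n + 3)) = n + 3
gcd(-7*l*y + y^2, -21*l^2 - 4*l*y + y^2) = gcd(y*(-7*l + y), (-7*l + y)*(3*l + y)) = -7*l + y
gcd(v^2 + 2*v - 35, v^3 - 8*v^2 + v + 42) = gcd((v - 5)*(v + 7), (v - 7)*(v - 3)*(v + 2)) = 1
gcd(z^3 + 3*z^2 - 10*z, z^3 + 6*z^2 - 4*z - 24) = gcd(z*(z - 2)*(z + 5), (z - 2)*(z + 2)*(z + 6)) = z - 2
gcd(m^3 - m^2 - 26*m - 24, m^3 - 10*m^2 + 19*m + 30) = m^2 - 5*m - 6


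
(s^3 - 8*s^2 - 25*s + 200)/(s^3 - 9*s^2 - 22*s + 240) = (s - 5)/(s - 6)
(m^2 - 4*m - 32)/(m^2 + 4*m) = (m - 8)/m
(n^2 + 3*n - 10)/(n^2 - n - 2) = (n + 5)/(n + 1)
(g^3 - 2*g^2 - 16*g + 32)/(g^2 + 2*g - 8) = g - 4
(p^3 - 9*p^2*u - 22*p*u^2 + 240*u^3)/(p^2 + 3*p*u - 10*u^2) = (p^2 - 14*p*u + 48*u^2)/(p - 2*u)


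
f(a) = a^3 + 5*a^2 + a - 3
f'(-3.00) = -2.00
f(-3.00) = 12.00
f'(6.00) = 169.00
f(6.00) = 399.00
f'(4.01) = 89.34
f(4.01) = 145.89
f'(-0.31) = -1.81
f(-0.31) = -2.86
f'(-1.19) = -6.65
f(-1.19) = 1.21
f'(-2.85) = -3.13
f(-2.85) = 11.61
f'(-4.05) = 9.71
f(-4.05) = 8.53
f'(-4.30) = 13.47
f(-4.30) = 5.64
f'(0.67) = 9.05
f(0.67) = 0.22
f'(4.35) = 101.27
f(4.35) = 178.28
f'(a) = 3*a^2 + 10*a + 1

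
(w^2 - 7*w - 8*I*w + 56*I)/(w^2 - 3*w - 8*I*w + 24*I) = (w - 7)/(w - 3)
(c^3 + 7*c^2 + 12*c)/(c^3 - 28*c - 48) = c*(c + 3)/(c^2 - 4*c - 12)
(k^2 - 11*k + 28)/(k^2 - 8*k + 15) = (k^2 - 11*k + 28)/(k^2 - 8*k + 15)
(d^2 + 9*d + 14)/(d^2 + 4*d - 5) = (d^2 + 9*d + 14)/(d^2 + 4*d - 5)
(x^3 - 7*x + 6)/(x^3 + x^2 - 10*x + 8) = (x + 3)/(x + 4)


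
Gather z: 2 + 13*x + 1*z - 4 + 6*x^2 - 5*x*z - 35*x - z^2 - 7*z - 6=6*x^2 - 22*x - z^2 + z*(-5*x - 6) - 8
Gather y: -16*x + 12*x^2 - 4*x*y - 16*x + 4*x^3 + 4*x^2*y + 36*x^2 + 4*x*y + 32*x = 4*x^3 + 4*x^2*y + 48*x^2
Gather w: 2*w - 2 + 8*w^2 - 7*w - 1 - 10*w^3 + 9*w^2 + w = -10*w^3 + 17*w^2 - 4*w - 3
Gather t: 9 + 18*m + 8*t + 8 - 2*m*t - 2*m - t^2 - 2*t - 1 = 16*m - t^2 + t*(6 - 2*m) + 16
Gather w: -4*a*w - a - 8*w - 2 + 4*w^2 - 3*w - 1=-a + 4*w^2 + w*(-4*a - 11) - 3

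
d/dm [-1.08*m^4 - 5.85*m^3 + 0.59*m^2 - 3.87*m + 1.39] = -4.32*m^3 - 17.55*m^2 + 1.18*m - 3.87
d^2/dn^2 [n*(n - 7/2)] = 2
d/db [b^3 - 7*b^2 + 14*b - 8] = 3*b^2 - 14*b + 14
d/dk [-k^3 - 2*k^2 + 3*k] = -3*k^2 - 4*k + 3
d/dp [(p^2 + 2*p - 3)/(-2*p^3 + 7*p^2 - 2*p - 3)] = 2*(p^2 + 6*p - 6)/(4*p^4 - 20*p^3 + 13*p^2 + 30*p + 9)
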